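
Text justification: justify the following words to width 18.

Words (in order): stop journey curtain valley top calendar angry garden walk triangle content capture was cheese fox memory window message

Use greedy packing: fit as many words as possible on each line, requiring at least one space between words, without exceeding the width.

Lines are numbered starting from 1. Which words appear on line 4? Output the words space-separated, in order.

Line 1: ['stop', 'journey'] (min_width=12, slack=6)
Line 2: ['curtain', 'valley', 'top'] (min_width=18, slack=0)
Line 3: ['calendar', 'angry'] (min_width=14, slack=4)
Line 4: ['garden', 'walk'] (min_width=11, slack=7)
Line 5: ['triangle', 'content'] (min_width=16, slack=2)
Line 6: ['capture', 'was', 'cheese'] (min_width=18, slack=0)
Line 7: ['fox', 'memory', 'window'] (min_width=17, slack=1)
Line 8: ['message'] (min_width=7, slack=11)

Answer: garden walk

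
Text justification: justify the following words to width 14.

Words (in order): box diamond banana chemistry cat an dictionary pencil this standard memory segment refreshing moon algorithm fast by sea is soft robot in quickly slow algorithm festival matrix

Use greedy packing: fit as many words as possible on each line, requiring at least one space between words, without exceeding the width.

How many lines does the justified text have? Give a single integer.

Answer: 15

Derivation:
Line 1: ['box', 'diamond'] (min_width=11, slack=3)
Line 2: ['banana'] (min_width=6, slack=8)
Line 3: ['chemistry', 'cat'] (min_width=13, slack=1)
Line 4: ['an', 'dictionary'] (min_width=13, slack=1)
Line 5: ['pencil', 'this'] (min_width=11, slack=3)
Line 6: ['standard'] (min_width=8, slack=6)
Line 7: ['memory', 'segment'] (min_width=14, slack=0)
Line 8: ['refreshing'] (min_width=10, slack=4)
Line 9: ['moon', 'algorithm'] (min_width=14, slack=0)
Line 10: ['fast', 'by', 'sea', 'is'] (min_width=14, slack=0)
Line 11: ['soft', 'robot', 'in'] (min_width=13, slack=1)
Line 12: ['quickly', 'slow'] (min_width=12, slack=2)
Line 13: ['algorithm'] (min_width=9, slack=5)
Line 14: ['festival'] (min_width=8, slack=6)
Line 15: ['matrix'] (min_width=6, slack=8)
Total lines: 15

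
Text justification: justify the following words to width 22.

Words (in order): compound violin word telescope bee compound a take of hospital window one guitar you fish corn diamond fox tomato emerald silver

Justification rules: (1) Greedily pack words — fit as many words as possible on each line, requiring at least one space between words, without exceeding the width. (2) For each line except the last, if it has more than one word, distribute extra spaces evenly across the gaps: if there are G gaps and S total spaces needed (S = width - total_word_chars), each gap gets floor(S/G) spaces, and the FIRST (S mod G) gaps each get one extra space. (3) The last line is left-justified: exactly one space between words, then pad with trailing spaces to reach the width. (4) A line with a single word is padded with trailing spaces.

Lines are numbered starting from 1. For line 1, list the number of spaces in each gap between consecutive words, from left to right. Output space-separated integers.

Line 1: ['compound', 'violin', 'word'] (min_width=20, slack=2)
Line 2: ['telescope', 'bee', 'compound'] (min_width=22, slack=0)
Line 3: ['a', 'take', 'of', 'hospital'] (min_width=18, slack=4)
Line 4: ['window', 'one', 'guitar', 'you'] (min_width=21, slack=1)
Line 5: ['fish', 'corn', 'diamond', 'fox'] (min_width=21, slack=1)
Line 6: ['tomato', 'emerald', 'silver'] (min_width=21, slack=1)

Answer: 2 2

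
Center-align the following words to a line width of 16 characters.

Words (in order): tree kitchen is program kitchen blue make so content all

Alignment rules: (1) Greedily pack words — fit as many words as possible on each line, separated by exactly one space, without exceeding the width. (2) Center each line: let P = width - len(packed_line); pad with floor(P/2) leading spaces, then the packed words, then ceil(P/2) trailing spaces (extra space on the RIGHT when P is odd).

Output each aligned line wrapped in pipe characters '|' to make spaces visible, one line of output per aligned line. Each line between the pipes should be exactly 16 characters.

Line 1: ['tree', 'kitchen', 'is'] (min_width=15, slack=1)
Line 2: ['program', 'kitchen'] (min_width=15, slack=1)
Line 3: ['blue', 'make', 'so'] (min_width=12, slack=4)
Line 4: ['content', 'all'] (min_width=11, slack=5)

Answer: |tree kitchen is |
|program kitchen |
|  blue make so  |
|  content all   |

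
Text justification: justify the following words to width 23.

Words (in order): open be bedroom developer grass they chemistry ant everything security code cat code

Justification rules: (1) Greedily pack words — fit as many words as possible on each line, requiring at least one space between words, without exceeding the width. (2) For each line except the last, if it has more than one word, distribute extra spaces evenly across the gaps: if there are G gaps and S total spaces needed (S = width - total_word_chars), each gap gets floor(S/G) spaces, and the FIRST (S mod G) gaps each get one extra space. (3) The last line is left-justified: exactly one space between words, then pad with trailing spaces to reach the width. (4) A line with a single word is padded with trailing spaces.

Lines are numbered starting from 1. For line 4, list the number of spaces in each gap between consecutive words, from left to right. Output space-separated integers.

Answer: 5

Derivation:
Line 1: ['open', 'be', 'bedroom'] (min_width=15, slack=8)
Line 2: ['developer', 'grass', 'they'] (min_width=20, slack=3)
Line 3: ['chemistry', 'ant'] (min_width=13, slack=10)
Line 4: ['everything', 'security'] (min_width=19, slack=4)
Line 5: ['code', 'cat', 'code'] (min_width=13, slack=10)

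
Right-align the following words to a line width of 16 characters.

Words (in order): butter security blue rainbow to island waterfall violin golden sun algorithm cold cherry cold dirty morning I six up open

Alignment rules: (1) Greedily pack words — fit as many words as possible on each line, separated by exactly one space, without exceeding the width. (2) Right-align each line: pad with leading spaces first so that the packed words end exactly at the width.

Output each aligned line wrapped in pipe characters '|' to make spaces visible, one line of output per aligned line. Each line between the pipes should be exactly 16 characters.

Line 1: ['butter', 'security'] (min_width=15, slack=1)
Line 2: ['blue', 'rainbow', 'to'] (min_width=15, slack=1)
Line 3: ['island', 'waterfall'] (min_width=16, slack=0)
Line 4: ['violin', 'golden'] (min_width=13, slack=3)
Line 5: ['sun', 'algorithm'] (min_width=13, slack=3)
Line 6: ['cold', 'cherry', 'cold'] (min_width=16, slack=0)
Line 7: ['dirty', 'morning', 'I'] (min_width=15, slack=1)
Line 8: ['six', 'up', 'open'] (min_width=11, slack=5)

Answer: | butter security|
| blue rainbow to|
|island waterfall|
|   violin golden|
|   sun algorithm|
|cold cherry cold|
| dirty morning I|
|     six up open|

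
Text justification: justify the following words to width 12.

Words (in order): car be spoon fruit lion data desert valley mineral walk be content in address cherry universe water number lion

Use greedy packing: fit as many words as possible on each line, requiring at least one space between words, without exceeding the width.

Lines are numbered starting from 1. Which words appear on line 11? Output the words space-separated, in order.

Line 1: ['car', 'be', 'spoon'] (min_width=12, slack=0)
Line 2: ['fruit', 'lion'] (min_width=10, slack=2)
Line 3: ['data', 'desert'] (min_width=11, slack=1)
Line 4: ['valley'] (min_width=6, slack=6)
Line 5: ['mineral', 'walk'] (min_width=12, slack=0)
Line 6: ['be', 'content'] (min_width=10, slack=2)
Line 7: ['in', 'address'] (min_width=10, slack=2)
Line 8: ['cherry'] (min_width=6, slack=6)
Line 9: ['universe'] (min_width=8, slack=4)
Line 10: ['water', 'number'] (min_width=12, slack=0)
Line 11: ['lion'] (min_width=4, slack=8)

Answer: lion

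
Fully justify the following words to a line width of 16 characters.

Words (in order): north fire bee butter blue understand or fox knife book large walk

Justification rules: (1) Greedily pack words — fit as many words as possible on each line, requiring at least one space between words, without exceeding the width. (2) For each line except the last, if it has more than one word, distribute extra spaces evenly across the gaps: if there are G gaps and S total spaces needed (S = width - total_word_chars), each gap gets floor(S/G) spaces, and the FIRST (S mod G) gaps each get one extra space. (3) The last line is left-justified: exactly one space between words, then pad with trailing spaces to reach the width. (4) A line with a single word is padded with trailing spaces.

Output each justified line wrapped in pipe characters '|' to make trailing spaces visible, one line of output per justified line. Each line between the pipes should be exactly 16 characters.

Line 1: ['north', 'fire', 'bee'] (min_width=14, slack=2)
Line 2: ['butter', 'blue'] (min_width=11, slack=5)
Line 3: ['understand', 'or'] (min_width=13, slack=3)
Line 4: ['fox', 'knife', 'book'] (min_width=14, slack=2)
Line 5: ['large', 'walk'] (min_width=10, slack=6)

Answer: |north  fire  bee|
|butter      blue|
|understand    or|
|fox  knife  book|
|large walk      |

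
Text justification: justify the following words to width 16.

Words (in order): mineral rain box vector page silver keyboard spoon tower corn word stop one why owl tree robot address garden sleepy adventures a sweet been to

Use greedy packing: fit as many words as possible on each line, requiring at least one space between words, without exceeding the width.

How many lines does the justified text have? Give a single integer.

Line 1: ['mineral', 'rain', 'box'] (min_width=16, slack=0)
Line 2: ['vector', 'page'] (min_width=11, slack=5)
Line 3: ['silver', 'keyboard'] (min_width=15, slack=1)
Line 4: ['spoon', 'tower', 'corn'] (min_width=16, slack=0)
Line 5: ['word', 'stop', 'one'] (min_width=13, slack=3)
Line 6: ['why', 'owl', 'tree'] (min_width=12, slack=4)
Line 7: ['robot', 'address'] (min_width=13, slack=3)
Line 8: ['garden', 'sleepy'] (min_width=13, slack=3)
Line 9: ['adventures', 'a'] (min_width=12, slack=4)
Line 10: ['sweet', 'been', 'to'] (min_width=13, slack=3)
Total lines: 10

Answer: 10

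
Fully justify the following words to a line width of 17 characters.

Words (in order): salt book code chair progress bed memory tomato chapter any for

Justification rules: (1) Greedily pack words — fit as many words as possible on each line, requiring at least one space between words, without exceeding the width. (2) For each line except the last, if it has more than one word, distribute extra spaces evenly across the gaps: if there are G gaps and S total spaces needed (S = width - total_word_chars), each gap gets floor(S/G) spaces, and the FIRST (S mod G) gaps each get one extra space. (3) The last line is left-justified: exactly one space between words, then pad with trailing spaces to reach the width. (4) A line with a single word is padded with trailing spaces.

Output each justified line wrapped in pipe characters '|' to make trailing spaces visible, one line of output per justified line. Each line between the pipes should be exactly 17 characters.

Answer: |salt   book  code|
|chair    progress|
|bed memory tomato|
|chapter any for  |

Derivation:
Line 1: ['salt', 'book', 'code'] (min_width=14, slack=3)
Line 2: ['chair', 'progress'] (min_width=14, slack=3)
Line 3: ['bed', 'memory', 'tomato'] (min_width=17, slack=0)
Line 4: ['chapter', 'any', 'for'] (min_width=15, slack=2)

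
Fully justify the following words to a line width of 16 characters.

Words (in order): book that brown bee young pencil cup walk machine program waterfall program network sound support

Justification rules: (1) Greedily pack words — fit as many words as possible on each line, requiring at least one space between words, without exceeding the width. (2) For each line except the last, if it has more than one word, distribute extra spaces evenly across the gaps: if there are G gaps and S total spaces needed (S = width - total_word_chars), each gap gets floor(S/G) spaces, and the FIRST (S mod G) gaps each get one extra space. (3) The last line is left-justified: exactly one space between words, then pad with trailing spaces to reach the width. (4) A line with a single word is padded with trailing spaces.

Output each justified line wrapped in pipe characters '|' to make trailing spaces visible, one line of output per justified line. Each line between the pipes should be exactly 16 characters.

Line 1: ['book', 'that', 'brown'] (min_width=15, slack=1)
Line 2: ['bee', 'young', 'pencil'] (min_width=16, slack=0)
Line 3: ['cup', 'walk', 'machine'] (min_width=16, slack=0)
Line 4: ['program'] (min_width=7, slack=9)
Line 5: ['waterfall'] (min_width=9, slack=7)
Line 6: ['program', 'network'] (min_width=15, slack=1)
Line 7: ['sound', 'support'] (min_width=13, slack=3)

Answer: |book  that brown|
|bee young pencil|
|cup walk machine|
|program         |
|waterfall       |
|program  network|
|sound support   |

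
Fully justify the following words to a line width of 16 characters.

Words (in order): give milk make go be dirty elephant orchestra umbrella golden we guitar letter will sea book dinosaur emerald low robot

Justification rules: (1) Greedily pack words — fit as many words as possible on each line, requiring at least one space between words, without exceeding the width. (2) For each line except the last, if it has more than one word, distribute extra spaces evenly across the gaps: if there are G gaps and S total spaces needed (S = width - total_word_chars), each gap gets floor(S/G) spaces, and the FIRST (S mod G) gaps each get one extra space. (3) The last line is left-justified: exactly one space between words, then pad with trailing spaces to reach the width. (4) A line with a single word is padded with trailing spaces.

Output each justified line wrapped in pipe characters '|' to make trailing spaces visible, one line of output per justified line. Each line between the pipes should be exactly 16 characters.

Answer: |give  milk  make|
|go    be   dirty|
|elephant        |
|orchestra       |
|umbrella  golden|
|we guitar letter|
|will   sea  book|
|dinosaur emerald|
|low robot       |

Derivation:
Line 1: ['give', 'milk', 'make'] (min_width=14, slack=2)
Line 2: ['go', 'be', 'dirty'] (min_width=11, slack=5)
Line 3: ['elephant'] (min_width=8, slack=8)
Line 4: ['orchestra'] (min_width=9, slack=7)
Line 5: ['umbrella', 'golden'] (min_width=15, slack=1)
Line 6: ['we', 'guitar', 'letter'] (min_width=16, slack=0)
Line 7: ['will', 'sea', 'book'] (min_width=13, slack=3)
Line 8: ['dinosaur', 'emerald'] (min_width=16, slack=0)
Line 9: ['low', 'robot'] (min_width=9, slack=7)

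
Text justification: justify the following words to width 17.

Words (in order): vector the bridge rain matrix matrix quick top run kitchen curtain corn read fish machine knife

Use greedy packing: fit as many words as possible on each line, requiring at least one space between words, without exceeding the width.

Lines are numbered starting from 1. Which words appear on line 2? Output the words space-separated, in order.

Line 1: ['vector', 'the', 'bridge'] (min_width=17, slack=0)
Line 2: ['rain', 'matrix'] (min_width=11, slack=6)
Line 3: ['matrix', 'quick', 'top'] (min_width=16, slack=1)
Line 4: ['run', 'kitchen'] (min_width=11, slack=6)
Line 5: ['curtain', 'corn', 'read'] (min_width=17, slack=0)
Line 6: ['fish', 'machine'] (min_width=12, slack=5)
Line 7: ['knife'] (min_width=5, slack=12)

Answer: rain matrix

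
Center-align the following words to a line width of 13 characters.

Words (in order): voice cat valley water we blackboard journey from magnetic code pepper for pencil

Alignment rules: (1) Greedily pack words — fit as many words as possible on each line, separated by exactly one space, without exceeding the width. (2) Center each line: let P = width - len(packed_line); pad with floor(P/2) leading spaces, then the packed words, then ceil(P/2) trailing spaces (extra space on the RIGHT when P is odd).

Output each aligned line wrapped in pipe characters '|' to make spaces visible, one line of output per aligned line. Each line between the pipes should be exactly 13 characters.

Answer: |  voice cat  |
|valley water |
|we blackboard|
|journey from |
|magnetic code|
| pepper for  |
|   pencil    |

Derivation:
Line 1: ['voice', 'cat'] (min_width=9, slack=4)
Line 2: ['valley', 'water'] (min_width=12, slack=1)
Line 3: ['we', 'blackboard'] (min_width=13, slack=0)
Line 4: ['journey', 'from'] (min_width=12, slack=1)
Line 5: ['magnetic', 'code'] (min_width=13, slack=0)
Line 6: ['pepper', 'for'] (min_width=10, slack=3)
Line 7: ['pencil'] (min_width=6, slack=7)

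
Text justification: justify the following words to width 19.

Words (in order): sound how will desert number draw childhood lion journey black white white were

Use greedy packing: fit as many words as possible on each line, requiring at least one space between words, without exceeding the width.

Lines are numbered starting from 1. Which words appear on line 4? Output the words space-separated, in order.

Answer: journey black white

Derivation:
Line 1: ['sound', 'how', 'will'] (min_width=14, slack=5)
Line 2: ['desert', 'number', 'draw'] (min_width=18, slack=1)
Line 3: ['childhood', 'lion'] (min_width=14, slack=5)
Line 4: ['journey', 'black', 'white'] (min_width=19, slack=0)
Line 5: ['white', 'were'] (min_width=10, slack=9)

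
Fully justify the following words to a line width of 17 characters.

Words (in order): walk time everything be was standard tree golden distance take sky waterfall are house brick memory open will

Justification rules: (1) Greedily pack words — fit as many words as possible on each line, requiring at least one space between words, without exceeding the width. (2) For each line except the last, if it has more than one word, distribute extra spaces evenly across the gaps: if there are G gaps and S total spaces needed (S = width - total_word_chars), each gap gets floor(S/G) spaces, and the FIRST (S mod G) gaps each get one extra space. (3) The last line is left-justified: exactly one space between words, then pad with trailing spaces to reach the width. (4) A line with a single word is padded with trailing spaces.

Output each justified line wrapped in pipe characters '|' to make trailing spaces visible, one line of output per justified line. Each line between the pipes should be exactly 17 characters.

Answer: |walk         time|
|everything be was|
|standard     tree|
|golden   distance|
|take          sky|
|waterfall     are|
|house       brick|
|memory open will |

Derivation:
Line 1: ['walk', 'time'] (min_width=9, slack=8)
Line 2: ['everything', 'be', 'was'] (min_width=17, slack=0)
Line 3: ['standard', 'tree'] (min_width=13, slack=4)
Line 4: ['golden', 'distance'] (min_width=15, slack=2)
Line 5: ['take', 'sky'] (min_width=8, slack=9)
Line 6: ['waterfall', 'are'] (min_width=13, slack=4)
Line 7: ['house', 'brick'] (min_width=11, slack=6)
Line 8: ['memory', 'open', 'will'] (min_width=16, slack=1)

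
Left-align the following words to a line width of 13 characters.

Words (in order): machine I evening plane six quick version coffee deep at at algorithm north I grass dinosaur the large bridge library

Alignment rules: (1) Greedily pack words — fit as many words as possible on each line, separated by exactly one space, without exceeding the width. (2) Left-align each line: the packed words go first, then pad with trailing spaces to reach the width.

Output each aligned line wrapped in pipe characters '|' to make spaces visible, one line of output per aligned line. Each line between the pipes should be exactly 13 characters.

Answer: |machine I    |
|evening plane|
|six quick    |
|version      |
|coffee deep  |
|at at        |
|algorithm    |
|north I grass|
|dinosaur the |
|large bridge |
|library      |

Derivation:
Line 1: ['machine', 'I'] (min_width=9, slack=4)
Line 2: ['evening', 'plane'] (min_width=13, slack=0)
Line 3: ['six', 'quick'] (min_width=9, slack=4)
Line 4: ['version'] (min_width=7, slack=6)
Line 5: ['coffee', 'deep'] (min_width=11, slack=2)
Line 6: ['at', 'at'] (min_width=5, slack=8)
Line 7: ['algorithm'] (min_width=9, slack=4)
Line 8: ['north', 'I', 'grass'] (min_width=13, slack=0)
Line 9: ['dinosaur', 'the'] (min_width=12, slack=1)
Line 10: ['large', 'bridge'] (min_width=12, slack=1)
Line 11: ['library'] (min_width=7, slack=6)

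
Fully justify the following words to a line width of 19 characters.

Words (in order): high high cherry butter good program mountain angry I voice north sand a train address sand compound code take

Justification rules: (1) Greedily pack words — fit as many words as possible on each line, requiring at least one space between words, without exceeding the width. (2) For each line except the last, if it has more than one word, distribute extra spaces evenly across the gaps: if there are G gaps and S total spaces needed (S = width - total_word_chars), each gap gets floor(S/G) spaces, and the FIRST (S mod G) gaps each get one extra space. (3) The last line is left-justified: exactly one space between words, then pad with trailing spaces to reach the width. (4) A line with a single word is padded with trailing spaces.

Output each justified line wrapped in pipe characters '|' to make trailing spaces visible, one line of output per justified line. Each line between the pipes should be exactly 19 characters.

Answer: |high   high  cherry|
|butter good program|
|mountain   angry  I|
|voice  north sand a|
|train  address sand|
|compound code take |

Derivation:
Line 1: ['high', 'high', 'cherry'] (min_width=16, slack=3)
Line 2: ['butter', 'good', 'program'] (min_width=19, slack=0)
Line 3: ['mountain', 'angry', 'I'] (min_width=16, slack=3)
Line 4: ['voice', 'north', 'sand', 'a'] (min_width=18, slack=1)
Line 5: ['train', 'address', 'sand'] (min_width=18, slack=1)
Line 6: ['compound', 'code', 'take'] (min_width=18, slack=1)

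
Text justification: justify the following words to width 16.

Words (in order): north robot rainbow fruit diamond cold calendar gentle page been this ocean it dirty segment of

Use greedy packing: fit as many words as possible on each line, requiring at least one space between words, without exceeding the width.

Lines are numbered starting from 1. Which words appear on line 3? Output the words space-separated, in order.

Line 1: ['north', 'robot'] (min_width=11, slack=5)
Line 2: ['rainbow', 'fruit'] (min_width=13, slack=3)
Line 3: ['diamond', 'cold'] (min_width=12, slack=4)
Line 4: ['calendar', 'gentle'] (min_width=15, slack=1)
Line 5: ['page', 'been', 'this'] (min_width=14, slack=2)
Line 6: ['ocean', 'it', 'dirty'] (min_width=14, slack=2)
Line 7: ['segment', 'of'] (min_width=10, slack=6)

Answer: diamond cold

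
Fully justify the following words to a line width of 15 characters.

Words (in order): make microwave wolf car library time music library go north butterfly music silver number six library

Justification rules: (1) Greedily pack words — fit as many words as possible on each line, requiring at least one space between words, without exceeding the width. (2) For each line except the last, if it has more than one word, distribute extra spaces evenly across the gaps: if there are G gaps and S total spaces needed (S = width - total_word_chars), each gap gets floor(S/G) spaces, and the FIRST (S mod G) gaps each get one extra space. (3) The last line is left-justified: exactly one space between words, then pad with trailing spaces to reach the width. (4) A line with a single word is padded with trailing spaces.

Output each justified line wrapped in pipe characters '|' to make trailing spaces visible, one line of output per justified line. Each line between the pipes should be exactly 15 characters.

Line 1: ['make', 'microwave'] (min_width=14, slack=1)
Line 2: ['wolf', 'car'] (min_width=8, slack=7)
Line 3: ['library', 'time'] (min_width=12, slack=3)
Line 4: ['music', 'library'] (min_width=13, slack=2)
Line 5: ['go', 'north'] (min_width=8, slack=7)
Line 6: ['butterfly', 'music'] (min_width=15, slack=0)
Line 7: ['silver', 'number'] (min_width=13, slack=2)
Line 8: ['six', 'library'] (min_width=11, slack=4)

Answer: |make  microwave|
|wolf        car|
|library    time|
|music   library|
|go        north|
|butterfly music|
|silver   number|
|six library    |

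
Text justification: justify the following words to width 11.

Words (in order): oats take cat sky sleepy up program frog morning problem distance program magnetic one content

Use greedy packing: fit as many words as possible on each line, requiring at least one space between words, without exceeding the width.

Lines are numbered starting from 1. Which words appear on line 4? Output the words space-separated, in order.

Line 1: ['oats', 'take'] (min_width=9, slack=2)
Line 2: ['cat', 'sky'] (min_width=7, slack=4)
Line 3: ['sleepy', 'up'] (min_width=9, slack=2)
Line 4: ['program'] (min_width=7, slack=4)
Line 5: ['frog'] (min_width=4, slack=7)
Line 6: ['morning'] (min_width=7, slack=4)
Line 7: ['problem'] (min_width=7, slack=4)
Line 8: ['distance'] (min_width=8, slack=3)
Line 9: ['program'] (min_width=7, slack=4)
Line 10: ['magnetic'] (min_width=8, slack=3)
Line 11: ['one', 'content'] (min_width=11, slack=0)

Answer: program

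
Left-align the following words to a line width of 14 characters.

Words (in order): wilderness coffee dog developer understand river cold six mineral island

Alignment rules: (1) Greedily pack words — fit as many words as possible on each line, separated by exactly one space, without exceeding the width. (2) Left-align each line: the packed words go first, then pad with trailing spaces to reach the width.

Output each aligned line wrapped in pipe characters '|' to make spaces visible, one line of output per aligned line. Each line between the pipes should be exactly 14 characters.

Answer: |wilderness    |
|coffee dog    |
|developer     |
|understand    |
|river cold six|
|mineral island|

Derivation:
Line 1: ['wilderness'] (min_width=10, slack=4)
Line 2: ['coffee', 'dog'] (min_width=10, slack=4)
Line 3: ['developer'] (min_width=9, slack=5)
Line 4: ['understand'] (min_width=10, slack=4)
Line 5: ['river', 'cold', 'six'] (min_width=14, slack=0)
Line 6: ['mineral', 'island'] (min_width=14, slack=0)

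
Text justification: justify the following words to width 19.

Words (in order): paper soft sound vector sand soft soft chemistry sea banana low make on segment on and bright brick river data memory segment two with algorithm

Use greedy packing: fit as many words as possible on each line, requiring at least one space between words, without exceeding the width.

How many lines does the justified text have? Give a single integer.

Answer: 8

Derivation:
Line 1: ['paper', 'soft', 'sound'] (min_width=16, slack=3)
Line 2: ['vector', 'sand', 'soft'] (min_width=16, slack=3)
Line 3: ['soft', 'chemistry', 'sea'] (min_width=18, slack=1)
Line 4: ['banana', 'low', 'make', 'on'] (min_width=18, slack=1)
Line 5: ['segment', 'on', 'and'] (min_width=14, slack=5)
Line 6: ['bright', 'brick', 'river'] (min_width=18, slack=1)
Line 7: ['data', 'memory', 'segment'] (min_width=19, slack=0)
Line 8: ['two', 'with', 'algorithm'] (min_width=18, slack=1)
Total lines: 8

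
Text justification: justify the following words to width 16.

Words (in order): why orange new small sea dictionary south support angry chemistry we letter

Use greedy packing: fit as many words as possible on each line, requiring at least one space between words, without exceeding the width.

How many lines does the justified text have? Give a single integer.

Answer: 6

Derivation:
Line 1: ['why', 'orange', 'new'] (min_width=14, slack=2)
Line 2: ['small', 'sea'] (min_width=9, slack=7)
Line 3: ['dictionary', 'south'] (min_width=16, slack=0)
Line 4: ['support', 'angry'] (min_width=13, slack=3)
Line 5: ['chemistry', 'we'] (min_width=12, slack=4)
Line 6: ['letter'] (min_width=6, slack=10)
Total lines: 6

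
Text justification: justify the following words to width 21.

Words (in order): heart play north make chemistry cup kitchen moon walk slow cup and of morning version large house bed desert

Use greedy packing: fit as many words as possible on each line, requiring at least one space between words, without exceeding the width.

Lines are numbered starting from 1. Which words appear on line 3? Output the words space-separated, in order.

Answer: moon walk slow cup

Derivation:
Line 1: ['heart', 'play', 'north', 'make'] (min_width=21, slack=0)
Line 2: ['chemistry', 'cup', 'kitchen'] (min_width=21, slack=0)
Line 3: ['moon', 'walk', 'slow', 'cup'] (min_width=18, slack=3)
Line 4: ['and', 'of', 'morning'] (min_width=14, slack=7)
Line 5: ['version', 'large', 'house'] (min_width=19, slack=2)
Line 6: ['bed', 'desert'] (min_width=10, slack=11)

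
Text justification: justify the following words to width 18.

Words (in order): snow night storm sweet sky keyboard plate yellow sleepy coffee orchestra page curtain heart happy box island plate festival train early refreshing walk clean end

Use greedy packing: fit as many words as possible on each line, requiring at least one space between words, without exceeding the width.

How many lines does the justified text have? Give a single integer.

Line 1: ['snow', 'night', 'storm'] (min_width=16, slack=2)
Line 2: ['sweet', 'sky', 'keyboard'] (min_width=18, slack=0)
Line 3: ['plate', 'yellow'] (min_width=12, slack=6)
Line 4: ['sleepy', 'coffee'] (min_width=13, slack=5)
Line 5: ['orchestra', 'page'] (min_width=14, slack=4)
Line 6: ['curtain', 'heart'] (min_width=13, slack=5)
Line 7: ['happy', 'box', 'island'] (min_width=16, slack=2)
Line 8: ['plate', 'festival'] (min_width=14, slack=4)
Line 9: ['train', 'early'] (min_width=11, slack=7)
Line 10: ['refreshing', 'walk'] (min_width=15, slack=3)
Line 11: ['clean', 'end'] (min_width=9, slack=9)
Total lines: 11

Answer: 11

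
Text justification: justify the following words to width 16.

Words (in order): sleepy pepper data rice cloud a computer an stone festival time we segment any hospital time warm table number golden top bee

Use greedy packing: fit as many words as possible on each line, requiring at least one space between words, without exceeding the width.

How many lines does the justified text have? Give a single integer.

Answer: 9

Derivation:
Line 1: ['sleepy', 'pepper'] (min_width=13, slack=3)
Line 2: ['data', 'rice', 'cloud'] (min_width=15, slack=1)
Line 3: ['a', 'computer', 'an'] (min_width=13, slack=3)
Line 4: ['stone', 'festival'] (min_width=14, slack=2)
Line 5: ['time', 'we', 'segment'] (min_width=15, slack=1)
Line 6: ['any', 'hospital'] (min_width=12, slack=4)
Line 7: ['time', 'warm', 'table'] (min_width=15, slack=1)
Line 8: ['number', 'golden'] (min_width=13, slack=3)
Line 9: ['top', 'bee'] (min_width=7, slack=9)
Total lines: 9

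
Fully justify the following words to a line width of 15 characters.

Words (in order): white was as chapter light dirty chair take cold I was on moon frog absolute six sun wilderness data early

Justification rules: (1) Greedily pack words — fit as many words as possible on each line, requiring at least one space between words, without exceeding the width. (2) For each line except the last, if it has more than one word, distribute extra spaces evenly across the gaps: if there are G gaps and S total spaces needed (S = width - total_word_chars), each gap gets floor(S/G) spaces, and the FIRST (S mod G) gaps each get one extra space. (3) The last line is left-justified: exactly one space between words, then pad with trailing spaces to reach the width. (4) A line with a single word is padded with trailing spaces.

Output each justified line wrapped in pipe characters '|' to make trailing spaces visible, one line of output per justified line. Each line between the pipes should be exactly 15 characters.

Answer: |white   was  as|
|chapter   light|
|dirty     chair|
|take cold I was|
|on   moon  frog|
|absolute    six|
|sun  wilderness|
|data early     |

Derivation:
Line 1: ['white', 'was', 'as'] (min_width=12, slack=3)
Line 2: ['chapter', 'light'] (min_width=13, slack=2)
Line 3: ['dirty', 'chair'] (min_width=11, slack=4)
Line 4: ['take', 'cold', 'I', 'was'] (min_width=15, slack=0)
Line 5: ['on', 'moon', 'frog'] (min_width=12, slack=3)
Line 6: ['absolute', 'six'] (min_width=12, slack=3)
Line 7: ['sun', 'wilderness'] (min_width=14, slack=1)
Line 8: ['data', 'early'] (min_width=10, slack=5)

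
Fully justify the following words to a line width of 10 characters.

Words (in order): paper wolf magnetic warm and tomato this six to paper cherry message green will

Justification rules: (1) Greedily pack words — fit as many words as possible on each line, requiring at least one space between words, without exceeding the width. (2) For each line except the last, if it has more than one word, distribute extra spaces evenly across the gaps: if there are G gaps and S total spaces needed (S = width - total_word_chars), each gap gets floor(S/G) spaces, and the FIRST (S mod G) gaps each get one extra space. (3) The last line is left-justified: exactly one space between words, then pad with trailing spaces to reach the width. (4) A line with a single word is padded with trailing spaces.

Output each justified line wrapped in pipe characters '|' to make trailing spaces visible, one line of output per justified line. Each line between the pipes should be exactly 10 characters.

Line 1: ['paper', 'wolf'] (min_width=10, slack=0)
Line 2: ['magnetic'] (min_width=8, slack=2)
Line 3: ['warm', 'and'] (min_width=8, slack=2)
Line 4: ['tomato'] (min_width=6, slack=4)
Line 5: ['this', 'six'] (min_width=8, slack=2)
Line 6: ['to', 'paper'] (min_width=8, slack=2)
Line 7: ['cherry'] (min_width=6, slack=4)
Line 8: ['message'] (min_width=7, slack=3)
Line 9: ['green', 'will'] (min_width=10, slack=0)

Answer: |paper wolf|
|magnetic  |
|warm   and|
|tomato    |
|this   six|
|to   paper|
|cherry    |
|message   |
|green will|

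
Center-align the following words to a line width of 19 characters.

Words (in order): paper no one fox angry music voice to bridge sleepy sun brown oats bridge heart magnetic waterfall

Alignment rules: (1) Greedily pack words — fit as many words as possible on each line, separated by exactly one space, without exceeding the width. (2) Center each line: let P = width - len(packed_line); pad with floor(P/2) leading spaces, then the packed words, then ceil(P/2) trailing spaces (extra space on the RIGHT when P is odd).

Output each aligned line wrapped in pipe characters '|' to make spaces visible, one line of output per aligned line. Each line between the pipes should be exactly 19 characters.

Line 1: ['paper', 'no', 'one', 'fox'] (min_width=16, slack=3)
Line 2: ['angry', 'music', 'voice'] (min_width=17, slack=2)
Line 3: ['to', 'bridge', 'sleepy'] (min_width=16, slack=3)
Line 4: ['sun', 'brown', 'oats'] (min_width=14, slack=5)
Line 5: ['bridge', 'heart'] (min_width=12, slack=7)
Line 6: ['magnetic', 'waterfall'] (min_width=18, slack=1)

Answer: | paper no one fox  |
| angry music voice |
| to bridge sleepy  |
|  sun brown oats   |
|   bridge heart    |
|magnetic waterfall |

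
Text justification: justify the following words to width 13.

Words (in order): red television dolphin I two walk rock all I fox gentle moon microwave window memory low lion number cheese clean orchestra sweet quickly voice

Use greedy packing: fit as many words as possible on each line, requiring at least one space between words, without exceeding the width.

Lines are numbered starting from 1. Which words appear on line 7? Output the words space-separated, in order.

Answer: microwave

Derivation:
Line 1: ['red'] (min_width=3, slack=10)
Line 2: ['television'] (min_width=10, slack=3)
Line 3: ['dolphin', 'I', 'two'] (min_width=13, slack=0)
Line 4: ['walk', 'rock', 'all'] (min_width=13, slack=0)
Line 5: ['I', 'fox', 'gentle'] (min_width=12, slack=1)
Line 6: ['moon'] (min_width=4, slack=9)
Line 7: ['microwave'] (min_width=9, slack=4)
Line 8: ['window', 'memory'] (min_width=13, slack=0)
Line 9: ['low', 'lion'] (min_width=8, slack=5)
Line 10: ['number', 'cheese'] (min_width=13, slack=0)
Line 11: ['clean'] (min_width=5, slack=8)
Line 12: ['orchestra'] (min_width=9, slack=4)
Line 13: ['sweet', 'quickly'] (min_width=13, slack=0)
Line 14: ['voice'] (min_width=5, slack=8)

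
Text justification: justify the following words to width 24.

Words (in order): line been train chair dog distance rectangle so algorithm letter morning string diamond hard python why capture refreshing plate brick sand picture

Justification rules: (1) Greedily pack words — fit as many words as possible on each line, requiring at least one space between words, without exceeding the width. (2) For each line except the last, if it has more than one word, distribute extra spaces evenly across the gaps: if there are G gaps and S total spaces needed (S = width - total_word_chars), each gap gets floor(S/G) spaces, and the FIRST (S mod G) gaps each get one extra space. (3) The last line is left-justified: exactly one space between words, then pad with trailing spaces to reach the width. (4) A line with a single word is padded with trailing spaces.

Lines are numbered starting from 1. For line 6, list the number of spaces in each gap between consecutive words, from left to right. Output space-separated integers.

Answer: 2 2

Derivation:
Line 1: ['line', 'been', 'train', 'chair'] (min_width=21, slack=3)
Line 2: ['dog', 'distance', 'rectangle'] (min_width=22, slack=2)
Line 3: ['so', 'algorithm', 'letter'] (min_width=19, slack=5)
Line 4: ['morning', 'string', 'diamond'] (min_width=22, slack=2)
Line 5: ['hard', 'python', 'why', 'capture'] (min_width=23, slack=1)
Line 6: ['refreshing', 'plate', 'brick'] (min_width=22, slack=2)
Line 7: ['sand', 'picture'] (min_width=12, slack=12)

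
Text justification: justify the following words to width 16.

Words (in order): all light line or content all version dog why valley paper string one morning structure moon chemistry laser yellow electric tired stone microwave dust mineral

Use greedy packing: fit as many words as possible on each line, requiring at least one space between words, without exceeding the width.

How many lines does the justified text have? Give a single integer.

Line 1: ['all', 'light', 'line'] (min_width=14, slack=2)
Line 2: ['or', 'content', 'all'] (min_width=14, slack=2)
Line 3: ['version', 'dog', 'why'] (min_width=15, slack=1)
Line 4: ['valley', 'paper'] (min_width=12, slack=4)
Line 5: ['string', 'one'] (min_width=10, slack=6)
Line 6: ['morning'] (min_width=7, slack=9)
Line 7: ['structure', 'moon'] (min_width=14, slack=2)
Line 8: ['chemistry', 'laser'] (min_width=15, slack=1)
Line 9: ['yellow', 'electric'] (min_width=15, slack=1)
Line 10: ['tired', 'stone'] (min_width=11, slack=5)
Line 11: ['microwave', 'dust'] (min_width=14, slack=2)
Line 12: ['mineral'] (min_width=7, slack=9)
Total lines: 12

Answer: 12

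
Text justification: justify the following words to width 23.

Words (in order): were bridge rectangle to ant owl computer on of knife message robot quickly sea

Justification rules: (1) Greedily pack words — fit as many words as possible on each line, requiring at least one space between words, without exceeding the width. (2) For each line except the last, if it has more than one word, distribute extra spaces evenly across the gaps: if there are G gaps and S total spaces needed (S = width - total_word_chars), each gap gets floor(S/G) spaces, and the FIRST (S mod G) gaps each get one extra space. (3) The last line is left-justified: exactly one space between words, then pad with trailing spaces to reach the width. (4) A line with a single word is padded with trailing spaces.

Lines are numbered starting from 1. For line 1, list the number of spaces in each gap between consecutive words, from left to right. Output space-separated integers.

Answer: 2 2

Derivation:
Line 1: ['were', 'bridge', 'rectangle'] (min_width=21, slack=2)
Line 2: ['to', 'ant', 'owl', 'computer', 'on'] (min_width=22, slack=1)
Line 3: ['of', 'knife', 'message', 'robot'] (min_width=22, slack=1)
Line 4: ['quickly', 'sea'] (min_width=11, slack=12)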